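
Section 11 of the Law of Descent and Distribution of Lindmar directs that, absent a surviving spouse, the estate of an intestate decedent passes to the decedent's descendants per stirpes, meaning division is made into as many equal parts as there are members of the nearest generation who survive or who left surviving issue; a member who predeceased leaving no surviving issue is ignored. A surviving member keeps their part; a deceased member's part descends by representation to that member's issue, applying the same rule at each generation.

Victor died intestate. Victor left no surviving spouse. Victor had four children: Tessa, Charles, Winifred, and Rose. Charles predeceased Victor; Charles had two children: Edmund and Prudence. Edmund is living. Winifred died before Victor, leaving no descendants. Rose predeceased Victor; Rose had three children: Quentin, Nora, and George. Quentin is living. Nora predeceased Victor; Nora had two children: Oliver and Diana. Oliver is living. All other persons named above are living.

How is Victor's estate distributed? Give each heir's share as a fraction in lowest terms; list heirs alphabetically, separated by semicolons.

There is no surviving spouse, so the entire estate passes to Victor's descendants per stirpes.
Winifred left no surviving issue, so that branch lapses and is disregarded.
The estate is divided into 3 equal shares of 1/3 among Tessa, Charles, Rose.
Tessa is living and takes 1/3.
Charles predeceased; the 1/3 allotted to Charles's branch passes to Charles's issue by representation.
The 1/3 is divided into 2 equal shares of 1/6 among Edmund, Prudence.
Edmund is living and takes 1/6.
Prudence is living and takes 1/6.
Rose predeceased; the 1/3 allotted to Rose's branch passes to Rose's issue by representation.
The 1/3 is divided into 3 equal shares of 1/9 among Quentin, Nora, George.
Quentin is living and takes 1/9.
Nora predeceased; the 1/9 allotted to Nora's branch passes to Nora's issue by representation.
The 1/9 is divided into 2 equal shares of 1/18 among Oliver, Diana.
Oliver is living and takes 1/18.
Diana is living and takes 1/18.
George is living and takes 1/9.

Diana 1/18; Edmund 1/6; George 1/9; Oliver 1/18; Prudence 1/6; Quentin 1/9; Tessa 1/3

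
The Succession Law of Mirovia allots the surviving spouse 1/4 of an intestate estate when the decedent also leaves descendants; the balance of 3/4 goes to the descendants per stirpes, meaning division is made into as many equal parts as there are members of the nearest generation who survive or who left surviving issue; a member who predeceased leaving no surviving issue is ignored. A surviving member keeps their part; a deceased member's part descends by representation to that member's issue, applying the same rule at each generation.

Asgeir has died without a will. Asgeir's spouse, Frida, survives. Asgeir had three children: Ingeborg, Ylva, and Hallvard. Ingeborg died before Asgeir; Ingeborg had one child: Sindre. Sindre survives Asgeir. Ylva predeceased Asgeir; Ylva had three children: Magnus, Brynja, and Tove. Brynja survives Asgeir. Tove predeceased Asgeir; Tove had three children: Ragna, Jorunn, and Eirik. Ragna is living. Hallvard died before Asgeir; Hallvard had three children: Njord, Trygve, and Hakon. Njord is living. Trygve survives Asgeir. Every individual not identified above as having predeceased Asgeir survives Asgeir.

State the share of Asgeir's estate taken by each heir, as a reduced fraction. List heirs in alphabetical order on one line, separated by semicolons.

Frida, as surviving spouse, takes 1/4.
The remaining 3/4 passes to Asgeir's descendants per stirpes.
The 3/4 is divided into 3 equal shares of 1/4 among Ingeborg, Ylva, Hallvard.
Ingeborg predeceased; the 1/4 allotted to Ingeborg's branch passes to Ingeborg's issue by representation.
Sindre is the sole taker at this level and receives the full 1/4.
Ylva predeceased; the 1/4 allotted to Ylva's branch passes to Ylva's issue by representation.
The 1/4 is divided into 3 equal shares of 1/12 among Magnus, Brynja, Tove.
Magnus is living and takes 1/12.
Brynja is living and takes 1/12.
Tove predeceased; the 1/12 allotted to Tove's branch passes to Tove's issue by representation.
The 1/12 is divided into 3 equal shares of 1/36 among Ragna, Jorunn, Eirik.
Ragna is living and takes 1/36.
Jorunn is living and takes 1/36.
Eirik is living and takes 1/36.
Hallvard predeceased; the 1/4 allotted to Hallvard's branch passes to Hallvard's issue by representation.
The 1/4 is divided into 3 equal shares of 1/12 among Njord, Trygve, Hakon.
Njord is living and takes 1/12.
Trygve is living and takes 1/12.
Hakon is living and takes 1/12.

Brynja 1/12; Eirik 1/36; Frida 1/4; Hakon 1/12; Jorunn 1/36; Magnus 1/12; Njord 1/12; Ragna 1/36; Sindre 1/4; Trygve 1/12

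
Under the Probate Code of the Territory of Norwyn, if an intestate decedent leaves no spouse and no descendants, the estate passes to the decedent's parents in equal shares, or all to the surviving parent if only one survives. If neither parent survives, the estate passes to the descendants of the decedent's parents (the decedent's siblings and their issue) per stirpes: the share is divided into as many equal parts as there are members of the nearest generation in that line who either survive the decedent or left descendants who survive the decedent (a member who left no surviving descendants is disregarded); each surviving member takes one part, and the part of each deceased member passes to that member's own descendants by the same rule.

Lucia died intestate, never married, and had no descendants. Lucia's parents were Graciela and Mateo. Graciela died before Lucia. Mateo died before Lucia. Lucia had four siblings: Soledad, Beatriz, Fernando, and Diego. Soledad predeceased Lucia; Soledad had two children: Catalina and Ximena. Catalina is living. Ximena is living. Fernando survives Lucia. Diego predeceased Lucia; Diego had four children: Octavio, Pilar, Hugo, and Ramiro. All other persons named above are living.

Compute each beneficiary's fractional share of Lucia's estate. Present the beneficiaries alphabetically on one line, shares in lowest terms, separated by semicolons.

Neither parent survives and there are no descendants, so the estate passes to Lucia's siblings and their issue per stirpes.
The estate is divided into 4 equal shares of 1/4 among Soledad, Beatriz, Fernando, Diego.
Soledad predeceased; the 1/4 allotted to Soledad's branch passes to Soledad's issue by representation.
The 1/4 is divided into 2 equal shares of 1/8 among Catalina, Ximena.
Catalina is living and takes 1/8.
Ximena is living and takes 1/8.
Beatriz is living and takes 1/4.
Fernando is living and takes 1/4.
Diego predeceased; the 1/4 allotted to Diego's branch passes to Diego's issue by representation.
The 1/4 is divided into 4 equal shares of 1/16 among Octavio, Pilar, Hugo, Ramiro.
Octavio is living and takes 1/16.
Pilar is living and takes 1/16.
Hugo is living and takes 1/16.
Ramiro is living and takes 1/16.

Beatriz 1/4; Catalina 1/8; Fernando 1/4; Hugo 1/16; Octavio 1/16; Pilar 1/16; Ramiro 1/16; Ximena 1/8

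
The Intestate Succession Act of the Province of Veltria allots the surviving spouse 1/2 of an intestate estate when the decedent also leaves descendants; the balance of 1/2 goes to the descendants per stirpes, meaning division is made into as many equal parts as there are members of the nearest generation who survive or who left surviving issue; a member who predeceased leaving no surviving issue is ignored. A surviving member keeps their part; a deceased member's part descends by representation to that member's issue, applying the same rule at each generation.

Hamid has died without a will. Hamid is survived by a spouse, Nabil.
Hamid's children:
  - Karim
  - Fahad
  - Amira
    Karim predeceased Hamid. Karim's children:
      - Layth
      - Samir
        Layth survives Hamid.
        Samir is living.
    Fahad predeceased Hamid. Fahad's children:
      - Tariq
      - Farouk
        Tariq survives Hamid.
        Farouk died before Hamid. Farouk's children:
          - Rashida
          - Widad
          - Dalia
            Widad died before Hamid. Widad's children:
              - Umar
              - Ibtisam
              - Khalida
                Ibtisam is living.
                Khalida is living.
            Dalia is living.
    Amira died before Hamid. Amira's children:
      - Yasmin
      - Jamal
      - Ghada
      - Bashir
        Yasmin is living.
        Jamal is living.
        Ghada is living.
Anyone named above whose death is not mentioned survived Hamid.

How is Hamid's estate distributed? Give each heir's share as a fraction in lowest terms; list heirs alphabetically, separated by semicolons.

Nabil, as surviving spouse, takes 1/2.
The remaining 1/2 passes to Hamid's descendants per stirpes.
The 1/2 is divided into 3 equal shares of 1/6 among Karim, Fahad, Amira.
Karim predeceased; the 1/6 allotted to Karim's branch passes to Karim's issue by representation.
The 1/6 is divided into 2 equal shares of 1/12 among Layth, Samir.
Layth is living and takes 1/12.
Samir is living and takes 1/12.
Fahad predeceased; the 1/6 allotted to Fahad's branch passes to Fahad's issue by representation.
The 1/6 is divided into 2 equal shares of 1/12 among Tariq, Farouk.
Tariq is living and takes 1/12.
Farouk predeceased; the 1/12 allotted to Farouk's branch passes to Farouk's issue by representation.
The 1/12 is divided into 3 equal shares of 1/36 among Rashida, Widad, Dalia.
Rashida is living and takes 1/36.
Widad predeceased; the 1/36 allotted to Widad's branch passes to Widad's issue by representation.
The 1/36 is divided into 3 equal shares of 1/108 among Umar, Ibtisam, Khalida.
Umar is living and takes 1/108.
Ibtisam is living and takes 1/108.
Khalida is living and takes 1/108.
Dalia is living and takes 1/36.
Amira predeceased; the 1/6 allotted to Amira's branch passes to Amira's issue by representation.
The 1/6 is divided into 4 equal shares of 1/24 among Yasmin, Jamal, Ghada, Bashir.
Yasmin is living and takes 1/24.
Jamal is living and takes 1/24.
Ghada is living and takes 1/24.
Bashir is living and takes 1/24.

Bashir 1/24; Dalia 1/36; Ghada 1/24; Ibtisam 1/108; Jamal 1/24; Khalida 1/108; Layth 1/12; Nabil 1/2; Rashida 1/36; Samir 1/12; Tariq 1/12; Umar 1/108; Yasmin 1/24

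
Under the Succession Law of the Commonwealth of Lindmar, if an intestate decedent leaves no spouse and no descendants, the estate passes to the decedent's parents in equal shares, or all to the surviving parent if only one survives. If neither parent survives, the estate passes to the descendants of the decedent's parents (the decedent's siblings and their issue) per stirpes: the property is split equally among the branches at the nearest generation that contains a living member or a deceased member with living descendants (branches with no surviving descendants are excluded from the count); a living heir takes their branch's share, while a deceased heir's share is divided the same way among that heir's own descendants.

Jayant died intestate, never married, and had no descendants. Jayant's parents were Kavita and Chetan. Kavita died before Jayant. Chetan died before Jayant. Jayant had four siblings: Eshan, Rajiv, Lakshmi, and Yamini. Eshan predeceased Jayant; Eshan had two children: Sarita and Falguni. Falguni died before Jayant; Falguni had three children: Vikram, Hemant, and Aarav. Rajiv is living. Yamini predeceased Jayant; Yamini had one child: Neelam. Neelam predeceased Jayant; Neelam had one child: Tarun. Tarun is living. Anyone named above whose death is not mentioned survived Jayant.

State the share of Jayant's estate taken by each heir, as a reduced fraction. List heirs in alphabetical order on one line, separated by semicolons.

Aarav 1/24; Hemant 1/24; Lakshmi 1/4; Rajiv 1/4; Sarita 1/8; Tarun 1/4; Vikram 1/24

Neither parent survives and there are no descendants, so the estate passes to Jayant's siblings and their issue per stirpes.
The estate is divided into 4 equal shares of 1/4 among Eshan, Rajiv, Lakshmi, Yamini.
Eshan predeceased; the 1/4 allotted to Eshan's branch passes to Eshan's issue by representation.
The 1/4 is divided into 2 equal shares of 1/8 among Sarita, Falguni.
Sarita is living and takes 1/8.
Falguni predeceased; the 1/8 allotted to Falguni's branch passes to Falguni's issue by representation.
The 1/8 is divided into 3 equal shares of 1/24 among Vikram, Hemant, Aarav.
Vikram is living and takes 1/24.
Hemant is living and takes 1/24.
Aarav is living and takes 1/24.
Rajiv is living and takes 1/4.
Lakshmi is living and takes 1/4.
Yamini predeceased; the 1/4 allotted to Yamini's branch passes to Yamini's issue by representation.
Neelam's line is the sole branch at this level, so the full 1/4 passes to Neelam's issue by representation.
Tarun is the sole taker at this level and receives the full 1/4.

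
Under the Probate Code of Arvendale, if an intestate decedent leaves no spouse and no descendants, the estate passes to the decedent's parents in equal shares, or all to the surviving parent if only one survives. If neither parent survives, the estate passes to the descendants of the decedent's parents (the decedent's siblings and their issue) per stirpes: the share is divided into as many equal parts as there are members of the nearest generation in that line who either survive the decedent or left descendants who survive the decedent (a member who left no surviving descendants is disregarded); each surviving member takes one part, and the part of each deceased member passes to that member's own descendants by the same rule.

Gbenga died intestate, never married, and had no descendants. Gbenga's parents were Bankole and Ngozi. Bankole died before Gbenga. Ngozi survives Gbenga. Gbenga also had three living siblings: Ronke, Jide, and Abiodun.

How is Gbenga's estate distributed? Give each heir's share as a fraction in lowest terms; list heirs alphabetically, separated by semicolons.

Ngozi 1

Only one parent, Ngozi, survives, so Ngozi takes the entire estate. The siblings take nothing because a surviving parent has priority.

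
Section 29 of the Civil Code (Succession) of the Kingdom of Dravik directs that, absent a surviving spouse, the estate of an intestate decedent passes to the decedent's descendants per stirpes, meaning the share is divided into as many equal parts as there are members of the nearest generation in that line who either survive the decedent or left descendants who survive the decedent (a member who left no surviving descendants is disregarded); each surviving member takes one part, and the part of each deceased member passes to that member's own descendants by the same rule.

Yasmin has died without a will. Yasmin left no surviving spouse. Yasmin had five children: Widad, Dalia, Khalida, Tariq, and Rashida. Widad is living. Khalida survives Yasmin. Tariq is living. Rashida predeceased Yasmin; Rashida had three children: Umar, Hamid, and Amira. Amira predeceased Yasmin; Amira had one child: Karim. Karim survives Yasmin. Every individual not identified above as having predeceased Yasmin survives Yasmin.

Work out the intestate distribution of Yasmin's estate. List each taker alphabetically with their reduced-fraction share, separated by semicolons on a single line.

There is no surviving spouse, so the entire estate passes to Yasmin's descendants per stirpes.
The estate is divided into 5 equal shares of 1/5 among Widad, Dalia, Khalida, Tariq, Rashida.
Widad is living and takes 1/5.
Dalia is living and takes 1/5.
Khalida is living and takes 1/5.
Tariq is living and takes 1/5.
Rashida predeceased; the 1/5 allotted to Rashida's branch passes to Rashida's issue by representation.
The 1/5 is divided into 3 equal shares of 1/15 among Umar, Hamid, Amira.
Umar is living and takes 1/15.
Hamid is living and takes 1/15.
Amira predeceased; the 1/15 allotted to Amira's branch passes to Amira's issue by representation.
Karim is the sole taker at this level and receives the full 1/15.

Dalia 1/5; Hamid 1/15; Karim 1/15; Khalida 1/5; Tariq 1/5; Umar 1/15; Widad 1/5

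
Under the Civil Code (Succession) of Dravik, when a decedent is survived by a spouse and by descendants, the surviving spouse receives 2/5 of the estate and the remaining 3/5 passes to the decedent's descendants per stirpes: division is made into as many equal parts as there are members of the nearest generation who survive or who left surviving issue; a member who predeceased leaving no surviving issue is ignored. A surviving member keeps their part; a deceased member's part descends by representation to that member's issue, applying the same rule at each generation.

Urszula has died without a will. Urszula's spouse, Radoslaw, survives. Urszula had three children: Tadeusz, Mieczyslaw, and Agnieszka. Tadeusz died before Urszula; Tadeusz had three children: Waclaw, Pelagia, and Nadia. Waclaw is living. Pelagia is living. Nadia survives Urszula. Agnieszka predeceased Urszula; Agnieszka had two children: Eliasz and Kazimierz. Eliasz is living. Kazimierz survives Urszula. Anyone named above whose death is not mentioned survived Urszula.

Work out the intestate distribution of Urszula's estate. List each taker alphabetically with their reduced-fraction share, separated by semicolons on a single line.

Radoslaw, as surviving spouse, takes 2/5.
The remaining 3/5 passes to Urszula's descendants per stirpes.
The 3/5 is divided into 3 equal shares of 1/5 among Tadeusz, Mieczyslaw, Agnieszka.
Tadeusz predeceased; the 1/5 allotted to Tadeusz's branch passes to Tadeusz's issue by representation.
The 1/5 is divided into 3 equal shares of 1/15 among Waclaw, Pelagia, Nadia.
Waclaw is living and takes 1/15.
Pelagia is living and takes 1/15.
Nadia is living and takes 1/15.
Mieczyslaw is living and takes 1/5.
Agnieszka predeceased; the 1/5 allotted to Agnieszka's branch passes to Agnieszka's issue by representation.
The 1/5 is divided into 2 equal shares of 1/10 among Eliasz, Kazimierz.
Eliasz is living and takes 1/10.
Kazimierz is living and takes 1/10.

Eliasz 1/10; Kazimierz 1/10; Mieczyslaw 1/5; Nadia 1/15; Pelagia 1/15; Radoslaw 2/5; Waclaw 1/15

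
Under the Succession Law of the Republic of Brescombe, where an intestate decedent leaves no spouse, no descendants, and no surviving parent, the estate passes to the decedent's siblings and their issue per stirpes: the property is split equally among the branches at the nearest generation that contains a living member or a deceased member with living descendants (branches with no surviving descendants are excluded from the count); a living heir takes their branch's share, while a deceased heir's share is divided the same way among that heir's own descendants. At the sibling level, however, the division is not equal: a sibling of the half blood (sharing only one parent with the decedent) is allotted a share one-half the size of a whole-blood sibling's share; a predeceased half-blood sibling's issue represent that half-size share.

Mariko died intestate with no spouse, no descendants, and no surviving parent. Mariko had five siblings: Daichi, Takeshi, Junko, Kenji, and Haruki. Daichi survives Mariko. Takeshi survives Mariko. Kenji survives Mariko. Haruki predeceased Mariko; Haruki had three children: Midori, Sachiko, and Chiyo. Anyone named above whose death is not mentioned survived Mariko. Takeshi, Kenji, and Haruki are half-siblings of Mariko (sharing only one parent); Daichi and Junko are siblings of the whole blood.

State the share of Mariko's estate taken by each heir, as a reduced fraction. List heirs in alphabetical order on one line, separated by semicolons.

Chiyo 1/21; Daichi 2/7; Junko 2/7; Kenji 1/7; Midori 1/21; Sachiko 1/21; Takeshi 1/7

No spouse, descendants, or parent survives, so the estate passes to Mariko's siblings per stirpes.
Half-blood siblings count for one-half the weight of whole-blood siblings at the initial division.
Dividing 1 in proportion to weights (total weight 7/2): Daichi (weight 1) → 2/7; Takeshi (weight 1/2) → 1/7; Junko (weight 1) → 2/7; Kenji (weight 1/2) → 1/7; Haruki (weight 1/2) → 1/7.
Daichi is living and takes 2/7.
Takeshi is living and takes 1/7.
Junko is living and takes 2/7.
Kenji is living and takes 1/7.
Haruki predeceased; the 1/7 allotted to Haruki's branch passes to Haruki's issue by representation.
The 1/7 is divided into 3 equal shares of 1/21 among Midori, Sachiko, Chiyo.
Midori is living and takes 1/21.
Sachiko is living and takes 1/21.
Chiyo is living and takes 1/21.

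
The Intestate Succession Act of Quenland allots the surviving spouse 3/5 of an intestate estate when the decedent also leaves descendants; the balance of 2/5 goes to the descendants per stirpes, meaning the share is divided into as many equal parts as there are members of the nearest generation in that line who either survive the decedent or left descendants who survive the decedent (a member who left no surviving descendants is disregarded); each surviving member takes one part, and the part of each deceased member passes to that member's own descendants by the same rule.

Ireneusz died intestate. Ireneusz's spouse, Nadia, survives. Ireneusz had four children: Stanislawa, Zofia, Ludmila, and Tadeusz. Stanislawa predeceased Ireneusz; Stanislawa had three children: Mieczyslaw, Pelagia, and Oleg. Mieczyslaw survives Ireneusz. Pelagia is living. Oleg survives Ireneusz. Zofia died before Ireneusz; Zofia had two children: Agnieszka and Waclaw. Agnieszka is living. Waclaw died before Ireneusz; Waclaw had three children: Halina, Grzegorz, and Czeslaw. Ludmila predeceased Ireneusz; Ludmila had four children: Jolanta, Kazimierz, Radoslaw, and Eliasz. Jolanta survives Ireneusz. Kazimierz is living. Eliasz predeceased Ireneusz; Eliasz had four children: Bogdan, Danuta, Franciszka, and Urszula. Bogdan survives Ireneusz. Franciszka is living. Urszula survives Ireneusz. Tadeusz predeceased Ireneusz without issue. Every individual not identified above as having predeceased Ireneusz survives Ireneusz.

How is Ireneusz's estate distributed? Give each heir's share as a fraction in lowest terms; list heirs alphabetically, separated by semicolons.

Nadia, as surviving spouse, takes 3/5.
The remaining 2/5 passes to Ireneusz's descendants per stirpes.
Tadeusz left no surviving issue, so that branch lapses and is disregarded.
The 2/5 is divided into 3 equal shares of 2/15 among Stanislawa, Zofia, Ludmila.
Stanislawa predeceased; the 2/15 allotted to Stanislawa's branch passes to Stanislawa's issue by representation.
The 2/15 is divided into 3 equal shares of 2/45 among Mieczyslaw, Pelagia, Oleg.
Mieczyslaw is living and takes 2/45.
Pelagia is living and takes 2/45.
Oleg is living and takes 2/45.
Zofia predeceased; the 2/15 allotted to Zofia's branch passes to Zofia's issue by representation.
The 2/15 is divided into 2 equal shares of 1/15 among Agnieszka, Waclaw.
Agnieszka is living and takes 1/15.
Waclaw predeceased; the 1/15 allotted to Waclaw's branch passes to Waclaw's issue by representation.
The 1/15 is divided into 3 equal shares of 1/45 among Halina, Grzegorz, Czeslaw.
Halina is living and takes 1/45.
Grzegorz is living and takes 1/45.
Czeslaw is living and takes 1/45.
Ludmila predeceased; the 2/15 allotted to Ludmila's branch passes to Ludmila's issue by representation.
The 2/15 is divided into 4 equal shares of 1/30 among Jolanta, Kazimierz, Radoslaw, Eliasz.
Jolanta is living and takes 1/30.
Kazimierz is living and takes 1/30.
Radoslaw is living and takes 1/30.
Eliasz predeceased; the 1/30 allotted to Eliasz's branch passes to Eliasz's issue by representation.
The 1/30 is divided into 4 equal shares of 1/120 among Bogdan, Danuta, Franciszka, Urszula.
Bogdan is living and takes 1/120.
Danuta is living and takes 1/120.
Franciszka is living and takes 1/120.
Urszula is living and takes 1/120.

Agnieszka 1/15; Bogdan 1/120; Czeslaw 1/45; Danuta 1/120; Franciszka 1/120; Grzegorz 1/45; Halina 1/45; Jolanta 1/30; Kazimierz 1/30; Mieczyslaw 2/45; Nadia 3/5; Oleg 2/45; Pelagia 2/45; Radoslaw 1/30; Urszula 1/120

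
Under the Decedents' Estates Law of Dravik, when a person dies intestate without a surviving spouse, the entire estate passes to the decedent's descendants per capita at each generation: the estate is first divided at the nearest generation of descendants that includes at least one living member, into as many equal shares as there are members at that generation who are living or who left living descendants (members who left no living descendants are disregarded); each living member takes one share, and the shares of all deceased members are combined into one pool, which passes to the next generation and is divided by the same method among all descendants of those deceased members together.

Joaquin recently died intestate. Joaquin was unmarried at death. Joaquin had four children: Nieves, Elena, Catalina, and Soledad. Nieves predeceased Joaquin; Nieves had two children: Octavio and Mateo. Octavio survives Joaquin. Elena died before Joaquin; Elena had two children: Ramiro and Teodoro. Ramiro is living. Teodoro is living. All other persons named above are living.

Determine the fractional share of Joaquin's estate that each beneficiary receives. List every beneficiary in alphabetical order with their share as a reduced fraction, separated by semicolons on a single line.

There is no surviving spouse, so the entire estate passes to Joaquin's descendants per capita at each generation.
At generation 1 (Nieves, Elena, Catalina, Soledad) there are 4 shares of (1)/4 = 1/4 each.
Living: Catalina and Soledad — each takes 1/4.
Deceased: Nieves and Elena. Their combined 1/2 is pooled and carried to generation 2.
At generation 2 (Octavio, Mateo, Ramiro, Teodoro) there are 4 shares of (1/2)/4 = 1/8 each.
Living: Octavio, Mateo, Ramiro, and Teodoro — each takes 1/8.

Catalina 1/4; Mateo 1/8; Octavio 1/8; Ramiro 1/8; Soledad 1/4; Teodoro 1/8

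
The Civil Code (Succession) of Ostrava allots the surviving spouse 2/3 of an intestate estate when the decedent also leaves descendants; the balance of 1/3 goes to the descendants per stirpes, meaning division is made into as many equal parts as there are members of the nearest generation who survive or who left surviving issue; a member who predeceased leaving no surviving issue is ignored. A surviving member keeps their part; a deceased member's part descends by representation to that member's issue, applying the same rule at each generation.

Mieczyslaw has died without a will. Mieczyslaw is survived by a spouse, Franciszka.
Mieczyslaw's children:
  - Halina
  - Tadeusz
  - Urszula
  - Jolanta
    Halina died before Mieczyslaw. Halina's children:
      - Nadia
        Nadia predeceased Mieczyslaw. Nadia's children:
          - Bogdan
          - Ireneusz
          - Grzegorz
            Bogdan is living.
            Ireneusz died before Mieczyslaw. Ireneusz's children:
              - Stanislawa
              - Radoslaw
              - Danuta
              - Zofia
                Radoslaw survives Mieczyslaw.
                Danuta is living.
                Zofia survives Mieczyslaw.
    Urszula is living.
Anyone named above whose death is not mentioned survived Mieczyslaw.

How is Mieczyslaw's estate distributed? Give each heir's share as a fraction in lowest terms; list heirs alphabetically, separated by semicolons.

Franciszka, as surviving spouse, takes 2/3.
The remaining 1/3 passes to Mieczyslaw's descendants per stirpes.
The 1/3 is divided into 4 equal shares of 1/12 among Halina, Tadeusz, Urszula, Jolanta.
Halina predeceased; the 1/12 allotted to Halina's branch passes to Halina's issue by representation.
Nadia's line is the sole branch at this level, so the full 1/12 passes to Nadia's issue by representation.
The 1/12 is divided into 3 equal shares of 1/36 among Bogdan, Ireneusz, Grzegorz.
Bogdan is living and takes 1/36.
Ireneusz predeceased; the 1/36 allotted to Ireneusz's branch passes to Ireneusz's issue by representation.
The 1/36 is divided into 4 equal shares of 1/144 among Stanislawa, Radoslaw, Danuta, Zofia.
Stanislawa is living and takes 1/144.
Radoslaw is living and takes 1/144.
Danuta is living and takes 1/144.
Zofia is living and takes 1/144.
Grzegorz is living and takes 1/36.
Tadeusz is living and takes 1/12.
Urszula is living and takes 1/12.
Jolanta is living and takes 1/12.

Bogdan 1/36; Danuta 1/144; Franciszka 2/3; Grzegorz 1/36; Jolanta 1/12; Radoslaw 1/144; Stanislawa 1/144; Tadeusz 1/12; Urszula 1/12; Zofia 1/144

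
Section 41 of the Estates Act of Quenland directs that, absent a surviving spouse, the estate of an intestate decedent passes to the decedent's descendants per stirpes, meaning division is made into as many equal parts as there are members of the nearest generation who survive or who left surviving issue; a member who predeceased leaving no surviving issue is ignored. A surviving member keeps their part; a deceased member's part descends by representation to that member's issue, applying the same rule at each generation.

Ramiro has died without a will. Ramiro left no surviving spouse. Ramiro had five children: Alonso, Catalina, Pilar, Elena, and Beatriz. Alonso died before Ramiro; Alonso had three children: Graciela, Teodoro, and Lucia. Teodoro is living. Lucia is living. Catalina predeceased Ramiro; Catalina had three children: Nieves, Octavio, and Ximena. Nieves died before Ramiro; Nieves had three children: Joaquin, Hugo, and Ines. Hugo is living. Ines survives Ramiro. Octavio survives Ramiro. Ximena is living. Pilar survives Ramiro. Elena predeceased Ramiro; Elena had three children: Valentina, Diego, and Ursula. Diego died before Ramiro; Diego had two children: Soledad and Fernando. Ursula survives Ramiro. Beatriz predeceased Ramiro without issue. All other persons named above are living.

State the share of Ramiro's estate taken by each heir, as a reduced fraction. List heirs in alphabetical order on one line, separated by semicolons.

There is no surviving spouse, so the entire estate passes to Ramiro's descendants per stirpes.
Beatriz left no surviving issue, so that branch lapses and is disregarded.
The estate is divided into 4 equal shares of 1/4 among Alonso, Catalina, Pilar, Elena.
Alonso predeceased; the 1/4 allotted to Alonso's branch passes to Alonso's issue by representation.
The 1/4 is divided into 3 equal shares of 1/12 among Graciela, Teodoro, Lucia.
Graciela is living and takes 1/12.
Teodoro is living and takes 1/12.
Lucia is living and takes 1/12.
Catalina predeceased; the 1/4 allotted to Catalina's branch passes to Catalina's issue by representation.
The 1/4 is divided into 3 equal shares of 1/12 among Nieves, Octavio, Ximena.
Nieves predeceased; the 1/12 allotted to Nieves's branch passes to Nieves's issue by representation.
The 1/12 is divided into 3 equal shares of 1/36 among Joaquin, Hugo, Ines.
Joaquin is living and takes 1/36.
Hugo is living and takes 1/36.
Ines is living and takes 1/36.
Octavio is living and takes 1/12.
Ximena is living and takes 1/12.
Pilar is living and takes 1/4.
Elena predeceased; the 1/4 allotted to Elena's branch passes to Elena's issue by representation.
The 1/4 is divided into 3 equal shares of 1/12 among Valentina, Diego, Ursula.
Valentina is living and takes 1/12.
Diego predeceased; the 1/12 allotted to Diego's branch passes to Diego's issue by representation.
The 1/12 is divided into 2 equal shares of 1/24 among Soledad, Fernando.
Soledad is living and takes 1/24.
Fernando is living and takes 1/24.
Ursula is living and takes 1/12.

Fernando 1/24; Graciela 1/12; Hugo 1/36; Ines 1/36; Joaquin 1/36; Lucia 1/12; Octavio 1/12; Pilar 1/4; Soledad 1/24; Teodoro 1/12; Ursula 1/12; Valentina 1/12; Ximena 1/12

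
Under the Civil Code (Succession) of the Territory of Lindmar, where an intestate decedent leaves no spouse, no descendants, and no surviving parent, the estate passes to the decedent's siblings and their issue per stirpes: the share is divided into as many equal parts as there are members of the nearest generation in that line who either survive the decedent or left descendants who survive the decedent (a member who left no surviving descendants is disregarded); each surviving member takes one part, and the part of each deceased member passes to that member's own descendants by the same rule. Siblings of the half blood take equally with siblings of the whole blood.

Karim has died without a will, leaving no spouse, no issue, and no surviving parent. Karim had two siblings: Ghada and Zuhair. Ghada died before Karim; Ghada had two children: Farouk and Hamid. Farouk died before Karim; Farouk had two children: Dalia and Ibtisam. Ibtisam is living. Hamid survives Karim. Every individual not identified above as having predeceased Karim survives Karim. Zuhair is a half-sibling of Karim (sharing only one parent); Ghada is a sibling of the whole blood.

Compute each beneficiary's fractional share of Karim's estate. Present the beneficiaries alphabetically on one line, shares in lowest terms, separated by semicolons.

Dalia 1/8; Hamid 1/4; Ibtisam 1/8; Zuhair 1/2

No spouse, descendants, or parent survives, so the estate passes to Karim's siblings per stirpes.
Half-blood and whole-blood siblings take equally under the stated rule.
The estate is divided into 2 equal shares of 1/2 among Ghada, Zuhair.
Ghada predeceased; the 1/2 allotted to Ghada's branch passes to Ghada's issue by representation.
The 1/2 is divided into 2 equal shares of 1/4 among Farouk, Hamid.
Farouk predeceased; the 1/4 allotted to Farouk's branch passes to Farouk's issue by representation.
The 1/4 is divided into 2 equal shares of 1/8 among Dalia, Ibtisam.
Dalia is living and takes 1/8.
Ibtisam is living and takes 1/8.
Hamid is living and takes 1/4.
Zuhair is living and takes 1/2.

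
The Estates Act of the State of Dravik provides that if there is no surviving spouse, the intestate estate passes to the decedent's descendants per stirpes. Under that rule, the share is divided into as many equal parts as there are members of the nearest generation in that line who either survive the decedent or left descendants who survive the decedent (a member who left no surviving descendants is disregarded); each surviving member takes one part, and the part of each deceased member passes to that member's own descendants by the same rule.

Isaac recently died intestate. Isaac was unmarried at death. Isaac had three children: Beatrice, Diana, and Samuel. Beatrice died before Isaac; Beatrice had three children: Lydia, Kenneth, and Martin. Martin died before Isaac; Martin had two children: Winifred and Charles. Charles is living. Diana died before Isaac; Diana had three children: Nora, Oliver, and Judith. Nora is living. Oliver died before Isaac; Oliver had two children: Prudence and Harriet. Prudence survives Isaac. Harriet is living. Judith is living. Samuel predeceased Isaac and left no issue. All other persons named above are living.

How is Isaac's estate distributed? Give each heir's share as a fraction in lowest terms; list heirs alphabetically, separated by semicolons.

Charles 1/12; Harriet 1/12; Judith 1/6; Kenneth 1/6; Lydia 1/6; Nora 1/6; Prudence 1/12; Winifred 1/12

There is no surviving spouse, so the entire estate passes to Isaac's descendants per stirpes.
Samuel left no surviving issue, so that branch lapses and is disregarded.
The estate is divided into 2 equal shares of 1/2 among Beatrice, Diana.
Beatrice predeceased; the 1/2 allotted to Beatrice's branch passes to Beatrice's issue by representation.
The 1/2 is divided into 3 equal shares of 1/6 among Lydia, Kenneth, Martin.
Lydia is living and takes 1/6.
Kenneth is living and takes 1/6.
Martin predeceased; the 1/6 allotted to Martin's branch passes to Martin's issue by representation.
The 1/6 is divided into 2 equal shares of 1/12 among Winifred, Charles.
Winifred is living and takes 1/12.
Charles is living and takes 1/12.
Diana predeceased; the 1/2 allotted to Diana's branch passes to Diana's issue by representation.
The 1/2 is divided into 3 equal shares of 1/6 among Nora, Oliver, Judith.
Nora is living and takes 1/6.
Oliver predeceased; the 1/6 allotted to Oliver's branch passes to Oliver's issue by representation.
The 1/6 is divided into 2 equal shares of 1/12 among Prudence, Harriet.
Prudence is living and takes 1/12.
Harriet is living and takes 1/12.
Judith is living and takes 1/6.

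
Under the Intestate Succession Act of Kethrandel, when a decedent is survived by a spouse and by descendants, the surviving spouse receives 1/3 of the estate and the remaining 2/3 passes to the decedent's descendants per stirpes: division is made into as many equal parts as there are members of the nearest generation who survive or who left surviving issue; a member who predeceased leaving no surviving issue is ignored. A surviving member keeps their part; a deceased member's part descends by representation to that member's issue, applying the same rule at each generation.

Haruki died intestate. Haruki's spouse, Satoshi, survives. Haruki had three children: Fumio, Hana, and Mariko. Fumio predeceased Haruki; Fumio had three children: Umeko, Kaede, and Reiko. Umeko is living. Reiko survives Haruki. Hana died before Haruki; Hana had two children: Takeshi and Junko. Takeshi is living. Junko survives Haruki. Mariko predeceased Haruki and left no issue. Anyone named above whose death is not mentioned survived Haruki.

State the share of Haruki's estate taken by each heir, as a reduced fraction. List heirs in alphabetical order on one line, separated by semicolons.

Satoshi, as surviving spouse, takes 1/3.
The remaining 2/3 passes to Haruki's descendants per stirpes.
Mariko left no surviving issue, so that branch lapses and is disregarded.
The 2/3 is divided into 2 equal shares of 1/3 among Fumio, Hana.
Fumio predeceased; the 1/3 allotted to Fumio's branch passes to Fumio's issue by representation.
The 1/3 is divided into 3 equal shares of 1/9 among Umeko, Kaede, Reiko.
Umeko is living and takes 1/9.
Kaede is living and takes 1/9.
Reiko is living and takes 1/9.
Hana predeceased; the 1/3 allotted to Hana's branch passes to Hana's issue by representation.
The 1/3 is divided into 2 equal shares of 1/6 among Takeshi, Junko.
Takeshi is living and takes 1/6.
Junko is living and takes 1/6.

Junko 1/6; Kaede 1/9; Reiko 1/9; Satoshi 1/3; Takeshi 1/6; Umeko 1/9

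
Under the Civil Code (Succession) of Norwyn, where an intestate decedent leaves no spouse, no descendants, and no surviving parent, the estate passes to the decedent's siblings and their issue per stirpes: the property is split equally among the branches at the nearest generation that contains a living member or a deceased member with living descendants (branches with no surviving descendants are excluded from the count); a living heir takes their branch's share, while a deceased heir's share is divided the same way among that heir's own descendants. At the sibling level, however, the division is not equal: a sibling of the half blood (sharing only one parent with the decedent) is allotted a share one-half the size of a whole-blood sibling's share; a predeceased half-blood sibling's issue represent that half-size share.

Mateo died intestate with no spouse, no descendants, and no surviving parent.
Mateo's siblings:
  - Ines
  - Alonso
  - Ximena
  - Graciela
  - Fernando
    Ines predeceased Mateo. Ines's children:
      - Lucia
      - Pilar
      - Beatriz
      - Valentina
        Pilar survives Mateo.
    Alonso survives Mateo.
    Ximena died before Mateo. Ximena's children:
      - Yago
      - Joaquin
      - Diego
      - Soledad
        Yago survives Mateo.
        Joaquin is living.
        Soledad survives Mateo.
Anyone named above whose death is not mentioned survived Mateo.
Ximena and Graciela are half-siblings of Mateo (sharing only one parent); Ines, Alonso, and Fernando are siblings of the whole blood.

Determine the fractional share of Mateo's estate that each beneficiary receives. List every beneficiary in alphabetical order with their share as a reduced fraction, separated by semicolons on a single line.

Alonso 1/4; Beatriz 1/16; Diego 1/32; Fernando 1/4; Graciela 1/8; Joaquin 1/32; Lucia 1/16; Pilar 1/16; Soledad 1/32; Valentina 1/16; Yago 1/32

No spouse, descendants, or parent survives, so the estate passes to Mateo's siblings per stirpes.
Half-blood siblings count for one-half the weight of whole-blood siblings at the initial division.
Dividing 1 in proportion to weights (total weight 4): Ines (weight 1) → 1/4; Alonso (weight 1) → 1/4; Ximena (weight 1/2) → 1/8; Graciela (weight 1/2) → 1/8; Fernando (weight 1) → 1/4.
Ines predeceased; the 1/4 allotted to Ines's branch passes to Ines's issue by representation.
The 1/4 is divided into 4 equal shares of 1/16 among Lucia, Pilar, Beatriz, Valentina.
Lucia is living and takes 1/16.
Pilar is living and takes 1/16.
Beatriz is living and takes 1/16.
Valentina is living and takes 1/16.
Alonso is living and takes 1/4.
Ximena predeceased; the 1/8 allotted to Ximena's branch passes to Ximena's issue by representation.
The 1/8 is divided into 4 equal shares of 1/32 among Yago, Joaquin, Diego, Soledad.
Yago is living and takes 1/32.
Joaquin is living and takes 1/32.
Diego is living and takes 1/32.
Soledad is living and takes 1/32.
Graciela is living and takes 1/8.
Fernando is living and takes 1/4.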